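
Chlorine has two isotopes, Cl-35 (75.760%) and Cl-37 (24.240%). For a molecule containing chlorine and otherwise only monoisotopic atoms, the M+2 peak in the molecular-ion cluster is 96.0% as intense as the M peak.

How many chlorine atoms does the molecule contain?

3

With n Cl atoms, P(M+2)/P(M) = C(n,1)·p^(n−1)q / p^n = n·q/p = n · 0.24240/0.75760.
n = 0.960 × 0.75760/0.24240 = 3.00 ≈ 3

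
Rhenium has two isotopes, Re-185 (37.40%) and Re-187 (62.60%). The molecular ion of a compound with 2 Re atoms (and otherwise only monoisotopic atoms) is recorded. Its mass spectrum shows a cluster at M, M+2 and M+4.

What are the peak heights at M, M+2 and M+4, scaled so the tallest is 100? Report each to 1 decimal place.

Expanding (0.3740 + 0.6260)^2:
P(M) = 0.3740^2 = 0.139876
P(M+2) = 2 × 0.3740^1 × 0.6260^1 = 0.468248
P(M+4) = 0.6260^2 = 0.391876
The M+2 peak is largest (0.468248); scaling to 100 gives 29.9 : 100.0 : 83.7.

29.9 : 100.0 : 83.7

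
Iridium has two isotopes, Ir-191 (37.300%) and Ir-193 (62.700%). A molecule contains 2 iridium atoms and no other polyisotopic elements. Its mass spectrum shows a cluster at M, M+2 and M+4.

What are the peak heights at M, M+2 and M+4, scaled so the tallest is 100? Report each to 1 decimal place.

The 2 Ir atoms are independent, so intensities follow the terms of (0.37300 + 0.62700)^2.
P(M) = 0.37300^2 = 0.139129
P(M+2) = 2 × 0.37300^1 × 0.62700^1 = 0.467742
P(M+4) = 0.62700^2 = 0.393129
The M+2 peak is largest (0.467742); scaling to 100 gives 29.7 : 100.0 : 84.0.

29.7 : 100.0 : 84.0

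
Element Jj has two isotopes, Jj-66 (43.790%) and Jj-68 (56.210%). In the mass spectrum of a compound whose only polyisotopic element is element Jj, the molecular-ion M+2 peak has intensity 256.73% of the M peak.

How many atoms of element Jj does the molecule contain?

For n independent Jj atoms, I(M+2)/I(M) = n · (abundance Jj-68) / (abundance Jj-66) = n · 0.56210/0.43790.
n = 2.5673 × 0.43790/0.56210 = 2.00 ≈ 2

2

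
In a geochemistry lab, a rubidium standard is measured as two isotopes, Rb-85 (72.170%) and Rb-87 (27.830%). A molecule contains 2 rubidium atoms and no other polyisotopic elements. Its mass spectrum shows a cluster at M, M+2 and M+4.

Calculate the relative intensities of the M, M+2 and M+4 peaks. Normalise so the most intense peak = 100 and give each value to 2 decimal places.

Expanding (0.72170 + 0.27830)^2:
P(M) = 0.72170^2 = 0.520851
P(M+2) = 2 × 0.72170^1 × 0.27830^1 = 0.401698
P(M+4) = 0.27830^2 = 0.077451
The M peak is largest (0.520851); scaling to 100 gives 100.00 : 77.12 : 14.87.

100.00 : 77.12 : 14.87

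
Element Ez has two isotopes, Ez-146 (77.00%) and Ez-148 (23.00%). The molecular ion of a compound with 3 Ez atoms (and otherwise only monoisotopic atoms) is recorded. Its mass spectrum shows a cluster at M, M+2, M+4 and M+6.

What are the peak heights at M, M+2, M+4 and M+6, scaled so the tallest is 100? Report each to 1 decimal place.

The 3 Ez atoms are independent, so intensities follow the terms of (0.7700 + 0.2300)^3.
P(M) = 0.7700^3 = 0.456533
P(M+2) = 3 × 0.7700^2 × 0.2300^1 = 0.409101
P(M+4) = 3 × 0.7700^1 × 0.2300^2 = 0.122199
P(M+6) = 0.2300^3 = 0.012167
The M peak is largest (0.456533); scaling to 100 gives 100.0 : 89.6 : 26.8 : 2.7.

100.0 : 89.6 : 26.8 : 2.7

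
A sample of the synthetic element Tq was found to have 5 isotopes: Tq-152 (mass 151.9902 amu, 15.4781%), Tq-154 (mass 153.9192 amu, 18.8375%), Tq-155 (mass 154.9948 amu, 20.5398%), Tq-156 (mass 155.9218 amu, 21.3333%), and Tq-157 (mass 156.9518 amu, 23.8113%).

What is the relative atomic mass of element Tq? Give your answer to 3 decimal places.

The abundance-weighted mean is 0.154781 × 151.9902 + 0.188375 × 153.9192 + 0.205398 × 154.9948 + 0.213333 × 155.9218 + 0.238113 × 156.9518
= 23.52520 + 28.99453 + 31.83562 + 33.26327 + 37.37226 = 154.99088 amu

154.991 amu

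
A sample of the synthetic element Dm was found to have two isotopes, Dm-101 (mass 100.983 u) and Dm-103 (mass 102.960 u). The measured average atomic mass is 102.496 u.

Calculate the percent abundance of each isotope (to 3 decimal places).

With x = fraction of Dm-101 (so Dm-103 is 1 − x):
100.983·x + 102.960·(1 − x) = 102.496
(100.983 − 102.960)·x = 102.496 − 102.960
x = -0.464 / -1.977 = 0.23470 → 23.470% Dm-101, 76.530% Dm-103.

Dm-101: 23.470%, Dm-103: 76.530%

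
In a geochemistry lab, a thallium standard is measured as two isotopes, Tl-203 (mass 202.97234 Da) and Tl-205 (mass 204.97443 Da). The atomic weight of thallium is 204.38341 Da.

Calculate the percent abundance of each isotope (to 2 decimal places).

Tl-203: 29.52%, Tl-205: 70.48%

Let x be the fractional abundance of Tl-203; then Tl-205 has abundance 1 − x.
202.97234·x + 204.97443·(1 − x) = 204.38341
(202.97234 − 204.97443)·x = 204.38341 − 204.97443
x = -0.59102 / -2.00209 = 0.29520 → 29.52% Tl-203, 70.48% Tl-205.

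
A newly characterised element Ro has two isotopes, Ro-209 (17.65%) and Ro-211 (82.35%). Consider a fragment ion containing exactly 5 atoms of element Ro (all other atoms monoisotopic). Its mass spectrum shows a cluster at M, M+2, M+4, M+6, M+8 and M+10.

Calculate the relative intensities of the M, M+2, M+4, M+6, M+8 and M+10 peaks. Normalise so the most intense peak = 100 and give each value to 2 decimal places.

0.04 : 0.98 : 9.19 : 42.87 : 100.00 : 93.31

Expanding (0.1765 + 0.8235)^5:
P(M) = 0.1765^5 = 0.000171
P(M+2) = 5 × 0.1765^4 × 0.8235^1 = 0.003996
P(M+4) = 10 × 0.1765^3 × 0.8235^2 = 0.037287
P(M+6) = 10 × 0.1765^2 × 0.8235^3 = 0.173972
P(M+8) = 5 × 0.1765^1 × 0.8235^4 = 0.405853
P(M+10) = 0.8235^5 = 0.378720
The M+8 peak is largest (0.405853); scaling to 100 gives 0.04 : 0.98 : 9.19 : 42.87 : 100.00 : 93.31.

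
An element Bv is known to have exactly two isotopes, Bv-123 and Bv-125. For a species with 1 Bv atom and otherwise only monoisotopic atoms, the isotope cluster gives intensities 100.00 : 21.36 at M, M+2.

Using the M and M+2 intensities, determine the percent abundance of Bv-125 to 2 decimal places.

If p is the fraction of Bv that is Bv-123, then I(M+2)/I(M) = [C(1,1)·p^0·(1−p)] / p^1 = 1·(1−p)/p = 21.36/100.00 = 0.2136
(1−p)/p = 0.2136/1 = 0.2136  ⇒  p = 1/(1 + 0.2136) = 0.8240
Bv-123: 82.40%, Bv-125: 17.60%.

17.60%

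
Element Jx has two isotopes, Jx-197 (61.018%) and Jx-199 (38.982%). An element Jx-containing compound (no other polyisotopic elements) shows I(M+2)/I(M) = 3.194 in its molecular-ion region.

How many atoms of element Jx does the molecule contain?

For n independent Jx atoms, I(M+2)/I(M) = n · (abundance Jx-199) / (abundance Jx-197) = n · 0.38982/0.61018.
n = 3.194 × 0.61018/0.38982 = 5.00 ≈ 5

5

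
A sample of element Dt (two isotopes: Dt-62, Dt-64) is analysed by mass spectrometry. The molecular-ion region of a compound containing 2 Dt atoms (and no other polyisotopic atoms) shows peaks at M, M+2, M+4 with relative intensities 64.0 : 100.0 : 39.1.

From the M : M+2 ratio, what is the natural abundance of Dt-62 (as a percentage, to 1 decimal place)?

If p is the fraction of Dt that is Dt-62, then I(M+2)/I(M) = [C(2,1)·p^1·(1−p)] / p^2 = 2·(1−p)/p = 100.0/64.0 = 1.5625
(1−p)/p = 1.5625/2 = 0.7812  ⇒  p = 1/(1 + 0.7812) = 0.5614
Dt-62: 56.1%, Dt-64: 43.9%.

56.1%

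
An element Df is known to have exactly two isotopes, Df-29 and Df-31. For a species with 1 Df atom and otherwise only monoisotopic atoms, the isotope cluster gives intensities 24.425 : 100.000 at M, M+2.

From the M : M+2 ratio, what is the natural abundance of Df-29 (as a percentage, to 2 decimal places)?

If p is the fraction of Df that is Df-29, then I(M+2)/I(M) = [C(1,1)·p^0·(1−p)] / p^1 = 1·(1−p)/p = 100.000/24.425 = 4.0942
(1−p)/p = 4.0942/1 = 4.0942  ⇒  p = 1/(1 + 4.0942) = 0.1963
Df-29: 19.63%, Df-31: 80.37%.

19.63%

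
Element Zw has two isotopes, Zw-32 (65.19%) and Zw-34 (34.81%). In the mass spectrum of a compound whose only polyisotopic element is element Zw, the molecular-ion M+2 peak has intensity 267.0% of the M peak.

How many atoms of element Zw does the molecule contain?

5

For n independent Zw atoms, I(M+2)/I(M) = n · (abundance Zw-34) / (abundance Zw-32) = n · 0.3481/0.6519.
n = 2.670 × 0.6519/0.3481 = 5.00 ≈ 5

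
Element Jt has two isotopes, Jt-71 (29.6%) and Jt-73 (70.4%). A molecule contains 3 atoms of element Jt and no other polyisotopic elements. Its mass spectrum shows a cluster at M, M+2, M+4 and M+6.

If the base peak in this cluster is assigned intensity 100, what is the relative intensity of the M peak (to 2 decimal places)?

5.89

Binomial terms of (0.296 + 0.704)^3: M 0.0259, M+2 0.1850, M+4 0.4401, M+6 0.3489 → M+4 is the base peak.
P(M+4) = C(3,2) × 0.296^1 × 0.704^2 = 3 × 0.2960 × 0.495616 = 0.440107 (base)
P(M) = C(3,0) × 0.296^3 × 0.704^0 = 1 × 0.02593434 × 1.0000 = 0.025934
Relative intensity = 0.025934 / 0.440107 × 100 = 5.89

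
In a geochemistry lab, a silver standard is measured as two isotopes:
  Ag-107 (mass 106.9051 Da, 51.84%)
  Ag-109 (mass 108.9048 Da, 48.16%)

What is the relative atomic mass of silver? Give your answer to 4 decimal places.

Weight each isotope mass by its fractional abundance: 0.5184 × 106.9051 + 0.4816 × 108.9048
= 55.41960 + 52.44855 = 107.86815 Da

107.8682 Da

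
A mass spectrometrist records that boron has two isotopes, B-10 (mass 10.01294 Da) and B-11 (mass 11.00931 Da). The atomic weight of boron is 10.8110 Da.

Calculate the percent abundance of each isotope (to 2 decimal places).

B-10: 19.90%, B-11: 80.10%

Let x be the fractional abundance of B-10; then B-11 has abundance 1 − x.
10.01294·x + 11.00931·(1 − x) = 10.8110
(10.01294 − 11.00931)·x = 10.8110 − 11.00931
x = -0.19831 / -0.99637 = 0.19903 → 19.90% B-10, 80.10% B-11.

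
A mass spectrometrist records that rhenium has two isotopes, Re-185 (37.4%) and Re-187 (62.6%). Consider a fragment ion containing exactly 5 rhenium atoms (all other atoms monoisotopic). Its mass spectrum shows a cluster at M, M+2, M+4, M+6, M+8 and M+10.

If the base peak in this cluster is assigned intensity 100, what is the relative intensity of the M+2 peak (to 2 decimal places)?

17.85

Term probabilities: M 0.0073, M+2 0.0612, M+4 0.2050, M+6 0.3431, M+8 0.2872, M+10 0.0961. Base peak = M+6.
P(M+6) = C(5,3) × 0.374^2 × 0.626^3 = 10 × 0.139876 × 0.24531438 = 0.343136 (base)
P(M+2) = C(5,1) × 0.374^4 × 0.626^1 = 5 × 0.0195653 × 0.6260 = 0.061239
Relative intensity = 0.061239 / 0.343136 × 100 = 17.85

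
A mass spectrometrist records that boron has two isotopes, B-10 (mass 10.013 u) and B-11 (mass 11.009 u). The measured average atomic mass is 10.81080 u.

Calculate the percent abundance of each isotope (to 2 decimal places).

Let x be the fractional abundance of B-10; then B-11 has abundance 1 − x.
10.013·x + 11.009·(1 − x) = 10.81080
(10.013 − 11.009)·x = 10.81080 − 11.009
x = -0.19820 / -0.996 = 0.19900 → 19.90% B-10, 80.10% B-11.

B-10: 19.90%, B-11: 80.10%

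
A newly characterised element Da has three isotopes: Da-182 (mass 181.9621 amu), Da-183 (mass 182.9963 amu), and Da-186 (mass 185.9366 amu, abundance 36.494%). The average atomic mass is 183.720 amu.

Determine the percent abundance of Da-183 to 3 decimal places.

29.728%

Let x and y be the fractions of Da-182 and Da-183. Then x + y = 1 − 0.36494 = 0.63506 and 181.9621x + 182.9963y = 183.720 − 0.36494×185.9366 = 115.864297196.
Substituting: 181.9621x + 182.9963(0.63506 − x) = 115.864297196
(181.9621 − 182.9963)x = -0.349333082  ⇒  x = 0.33778, y = 0.29728
Da-182: 33.778%, Da-183: 29.728%.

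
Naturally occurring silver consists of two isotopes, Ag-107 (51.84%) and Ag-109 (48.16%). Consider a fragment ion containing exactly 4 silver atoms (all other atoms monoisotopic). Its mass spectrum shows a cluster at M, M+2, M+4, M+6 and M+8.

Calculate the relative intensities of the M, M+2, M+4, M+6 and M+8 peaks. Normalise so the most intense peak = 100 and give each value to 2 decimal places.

19.31 : 71.76 : 100.00 : 61.93 : 14.38

The 4 Ag atoms are independent, so intensities follow the terms of (0.5184 + 0.4816)^4.
P(M) = 0.5184^4 = 0.072220
P(M+2) = 4 × 0.5184^3 × 0.4816^1 = 0.268375
P(M+4) = 6 × 0.5184^2 × 0.4816^2 = 0.373985
P(M+6) = 4 × 0.5184^1 × 0.4816^3 = 0.231624
P(M+8) = 0.4816^4 = 0.053795
The M+4 peak is largest (0.373985); scaling to 100 gives 19.31 : 71.76 : 100.00 : 61.93 : 14.38.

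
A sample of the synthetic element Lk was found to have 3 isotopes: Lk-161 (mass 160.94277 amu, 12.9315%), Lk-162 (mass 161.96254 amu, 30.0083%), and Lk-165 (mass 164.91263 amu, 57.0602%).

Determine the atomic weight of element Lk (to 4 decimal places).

The abundance-weighted mean is 0.129315 × 160.94277 + 0.300083 × 161.96254 + 0.570602 × 164.91263
= 20.812314 + 48.602205 + 94.099477 = 163.513996 amu

163.5140 amu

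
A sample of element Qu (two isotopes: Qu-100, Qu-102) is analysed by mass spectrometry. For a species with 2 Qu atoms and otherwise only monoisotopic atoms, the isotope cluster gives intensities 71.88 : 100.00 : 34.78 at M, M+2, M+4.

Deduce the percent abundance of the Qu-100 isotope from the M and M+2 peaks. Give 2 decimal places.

58.98%

If p is the fraction of Qu that is Qu-100, then I(M+2)/I(M) = [C(2,1)·p^1·(1−p)] / p^2 = 2·(1−p)/p = 100.00/71.88 = 1.3912
(1−p)/p = 1.3912/2 = 0.6956  ⇒  p = 1/(1 + 0.6956) = 0.5898
Qu-100: 58.98%, Qu-102: 41.02%.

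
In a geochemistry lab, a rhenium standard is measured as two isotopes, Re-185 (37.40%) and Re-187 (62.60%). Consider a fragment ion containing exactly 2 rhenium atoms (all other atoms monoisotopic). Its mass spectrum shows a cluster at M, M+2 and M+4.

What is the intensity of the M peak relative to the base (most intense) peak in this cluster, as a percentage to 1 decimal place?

Binomial terms of (0.3740 + 0.6260)^2: M 0.1399, M+2 0.4682, M+4 0.3919 → M+2 is the base peak.
P(M+2) = C(2,1) × 0.3740^1 × 0.6260^1 = 2 × 0.3740 × 0.6260 = 0.468248 (base)
P(M) = C(2,0) × 0.3740^2 × 0.6260^0 = 1 × 0.139876 × 1.0000 = 0.139876
Relative intensity = 0.139876 / 0.468248 × 100 = 29.9

29.9%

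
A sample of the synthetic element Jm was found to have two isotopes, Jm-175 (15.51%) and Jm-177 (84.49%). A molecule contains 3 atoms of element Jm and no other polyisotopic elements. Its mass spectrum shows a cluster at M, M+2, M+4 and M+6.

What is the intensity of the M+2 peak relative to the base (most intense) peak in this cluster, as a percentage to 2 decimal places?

(0.1551 + 0.8449)^3 gives M 0.0037, M+2 0.0610, M+4 0.3322, M+6 0.6031; the largest is M+6.
P(M+6) = C(3,3) × 0.1551^0 × 0.8449^3 = 1 × 1.0000 × 0.60313694 = 0.603137 (base)
P(M+2) = C(3,1) × 0.1551^2 × 0.8449^1 = 3 × 0.02405601 × 0.8449 = 0.060975
Relative intensity = 0.060975 / 0.603137 × 100 = 10.11

10.11%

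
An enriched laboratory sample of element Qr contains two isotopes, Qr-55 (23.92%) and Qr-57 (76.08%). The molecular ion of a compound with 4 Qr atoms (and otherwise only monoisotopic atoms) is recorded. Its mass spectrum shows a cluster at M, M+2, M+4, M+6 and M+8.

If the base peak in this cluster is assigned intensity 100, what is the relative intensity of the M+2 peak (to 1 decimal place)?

9.9

Binomial terms of (0.2392 + 0.7608)^4: M 0.0033, M+2 0.0416, M+4 0.1987, M+6 0.4213, M+8 0.3350 → M+6 is the base peak.
P(M+6) = C(4,3) × 0.2392^1 × 0.7608^3 = 4 × 0.2392 × 0.4403637 = 0.421340 (base)
P(M+2) = C(4,1) × 0.2392^3 × 0.7608^1 = 4 × 0.01368622 × 0.7608 = 0.041650
Relative intensity = 0.041650 / 0.421340 × 100 = 9.9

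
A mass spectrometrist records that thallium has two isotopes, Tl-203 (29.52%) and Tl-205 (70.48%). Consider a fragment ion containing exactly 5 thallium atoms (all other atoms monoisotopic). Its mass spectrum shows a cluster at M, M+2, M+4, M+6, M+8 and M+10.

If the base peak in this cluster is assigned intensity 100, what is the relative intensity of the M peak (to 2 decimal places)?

Term probabilities: M 0.0022, M+2 0.0268, M+4 0.1278, M+6 0.3051, M+8 0.3642, M+10 0.1739. Base peak = M+8.
P(M+8) = C(5,4) × 0.2952^1 × 0.7048^4 = 5 × 0.2952 × 0.24675365 = 0.364208 (base)
P(M) = C(5,0) × 0.2952^5 × 0.7048^0 = 1 × 0.00224172 × 1.0000 = 0.002242
Relative intensity = 0.002242 / 0.364208 × 100 = 0.62

0.62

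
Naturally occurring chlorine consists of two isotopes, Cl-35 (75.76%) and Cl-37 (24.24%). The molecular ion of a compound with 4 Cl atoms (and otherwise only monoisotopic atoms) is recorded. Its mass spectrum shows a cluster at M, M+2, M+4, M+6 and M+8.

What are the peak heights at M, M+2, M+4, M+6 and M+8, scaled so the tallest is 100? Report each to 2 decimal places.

The 4 Cl atoms are independent, so intensities follow the terms of (0.7576 + 0.2424)^4.
P(M) = 0.7576^4 = 0.329428
P(M+2) = 4 × 0.7576^3 × 0.2424^1 = 0.421612
P(M+4) = 6 × 0.7576^2 × 0.2424^2 = 0.202347
P(M+6) = 4 × 0.7576^1 × 0.2424^3 = 0.043162
P(M+8) = 0.2424^4 = 0.003452
The M+2 peak is largest (0.421612); scaling to 100 gives 78.14 : 100.00 : 47.99 : 10.24 : 0.82.

78.14 : 100.00 : 47.99 : 10.24 : 0.82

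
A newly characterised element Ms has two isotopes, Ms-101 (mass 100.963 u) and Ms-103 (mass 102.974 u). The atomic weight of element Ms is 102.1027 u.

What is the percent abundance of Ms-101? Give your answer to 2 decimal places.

43.33%

Writing the weighted mean with unknown fraction x of Ms-101:
100.963·x + 102.974·(1 − x) = 102.1027
(100.963 − 102.974)·x = 102.1027 − 102.974
x = -0.8713 / -2.011 = 0.43327 → 43.33% Ms-101, 56.67% Ms-103.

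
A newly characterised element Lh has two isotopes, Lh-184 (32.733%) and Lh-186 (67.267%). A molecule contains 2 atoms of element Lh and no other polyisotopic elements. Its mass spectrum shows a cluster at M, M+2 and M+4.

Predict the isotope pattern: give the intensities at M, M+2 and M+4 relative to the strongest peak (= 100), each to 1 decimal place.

The 2 Lh atoms are independent, so intensities follow the terms of (0.32733 + 0.67267)^2.
P(M) = 0.32733^2 = 0.107145
P(M+2) = 2 × 0.32733^1 × 0.67267^1 = 0.440370
P(M+4) = 0.67267^2 = 0.452485
The M+4 peak is largest (0.452485); scaling to 100 gives 23.7 : 97.3 : 100.0.

23.7 : 97.3 : 100.0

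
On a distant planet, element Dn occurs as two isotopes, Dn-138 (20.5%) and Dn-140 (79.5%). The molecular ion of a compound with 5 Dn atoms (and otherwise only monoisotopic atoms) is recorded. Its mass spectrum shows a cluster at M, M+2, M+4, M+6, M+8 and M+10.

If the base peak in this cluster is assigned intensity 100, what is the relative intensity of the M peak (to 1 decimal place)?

0.1

(0.205 + 0.795)^5 gives M 0.0004, M+2 0.0070, M+4 0.0544, M+6 0.2112, M+8 0.4094, M+10 0.3176; the largest is M+8.
P(M+8) = C(5,4) × 0.205^1 × 0.795^4 = 5 × 0.2050 × 0.3994556 = 0.409442 (base)
P(M) = C(5,0) × 0.205^5 × 0.795^0 = 1 × 0.00036205 × 1.0000 = 0.000362
Relative intensity = 0.000362 / 0.409442 × 100 = 0.1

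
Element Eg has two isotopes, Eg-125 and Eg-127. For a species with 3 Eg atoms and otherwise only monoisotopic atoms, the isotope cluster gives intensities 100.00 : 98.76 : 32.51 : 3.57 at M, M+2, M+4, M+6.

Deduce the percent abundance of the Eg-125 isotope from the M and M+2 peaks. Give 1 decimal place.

75.2%

If p is the fraction of Eg that is Eg-125, then I(M+2)/I(M) = [C(3,1)·p^2·(1−p)] / p^3 = 3·(1−p)/p = 98.76/100.00 = 0.9876
(1−p)/p = 0.9876/3 = 0.3292  ⇒  p = 1/(1 + 0.3292) = 0.7523
Eg-125: 75.2%, Eg-127: 24.8%.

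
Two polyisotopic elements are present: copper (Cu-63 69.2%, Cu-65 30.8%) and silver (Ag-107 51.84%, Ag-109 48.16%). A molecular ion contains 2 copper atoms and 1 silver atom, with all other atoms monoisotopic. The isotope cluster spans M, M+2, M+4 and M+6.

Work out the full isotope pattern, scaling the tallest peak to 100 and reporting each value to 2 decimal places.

Copper pattern (n=2): 0.478864 : 0.426272 : 0.094864
Silver pattern (n=1): 0.5184 : 0.4816
Convolve the two distributions (both contribute in 2-u steps):
  M: 0.478864×0.5184 = 0.248243
  M+2: 0.478864×0.4816 + 0.426272×0.5184 = 0.451600
  M+4: 0.426272×0.4816 + 0.094864×0.5184 = 0.254470
  M+6: 0.094864×0.4816 = 0.045687
Scale to base peak (0.451600) = 100: 54.97 : 100.00 : 56.35 : 10.12

54.97 : 100.00 : 56.35 : 10.12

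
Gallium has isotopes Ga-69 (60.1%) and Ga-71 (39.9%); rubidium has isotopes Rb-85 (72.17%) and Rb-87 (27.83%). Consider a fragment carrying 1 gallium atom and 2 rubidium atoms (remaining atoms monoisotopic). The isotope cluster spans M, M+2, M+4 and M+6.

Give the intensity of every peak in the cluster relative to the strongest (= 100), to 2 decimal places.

69.68 : 100.00 : 46.04 : 6.88

Gallium pattern (n=1): 0.6010 : 0.3990
Rubidium pattern (n=2): 0.52085089 : 0.40169822 : 0.07745089
Convolve the two distributions (both contribute in 2-u steps):
  M: 0.6010×0.52085089 = 0.313031
  M+2: 0.6010×0.40169822 + 0.3990×0.52085089 = 0.449240
  M+4: 0.6010×0.07745089 + 0.3990×0.40169822 = 0.206826
  M+6: 0.3990×0.07745089 = 0.030903
Scale to base peak (0.449240) = 100: 69.68 : 100.00 : 46.04 : 6.88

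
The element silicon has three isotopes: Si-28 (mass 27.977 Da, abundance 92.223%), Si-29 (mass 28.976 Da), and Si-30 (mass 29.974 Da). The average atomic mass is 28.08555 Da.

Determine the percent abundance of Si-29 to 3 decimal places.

Let x and y be the fractions of Si-29 and Si-30. Then x + y = 1 − 0.92223 = 0.07777 and 28.976x + 29.974y = 28.08555 − 0.92223×27.977 = 2.28432129.
Substituting: 28.976x + 29.974(0.07777 − x) = 2.28432129
(28.976 − 29.974)x = -0.04675669  ⇒  x = 0.04685, y = 0.03092
Si-29: 4.685%, Si-30: 3.092%.

4.685%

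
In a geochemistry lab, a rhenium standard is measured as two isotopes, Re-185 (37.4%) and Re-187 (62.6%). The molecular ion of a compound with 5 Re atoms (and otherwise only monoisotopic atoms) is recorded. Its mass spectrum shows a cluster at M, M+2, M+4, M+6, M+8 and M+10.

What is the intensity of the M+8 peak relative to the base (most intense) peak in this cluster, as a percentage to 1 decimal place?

Term probabilities: M 0.0073, M+2 0.0612, M+4 0.2050, M+6 0.3431, M+8 0.2872, M+10 0.0961. Base peak = M+6.
P(M+6) = C(5,3) × 0.374^2 × 0.626^3 = 10 × 0.139876 × 0.24531438 = 0.343136 (base)
P(M+8) = C(5,4) × 0.374^1 × 0.626^4 = 5 × 0.3740 × 0.1535668 = 0.287170
Relative intensity = 0.287170 / 0.343136 × 100 = 83.7

83.7%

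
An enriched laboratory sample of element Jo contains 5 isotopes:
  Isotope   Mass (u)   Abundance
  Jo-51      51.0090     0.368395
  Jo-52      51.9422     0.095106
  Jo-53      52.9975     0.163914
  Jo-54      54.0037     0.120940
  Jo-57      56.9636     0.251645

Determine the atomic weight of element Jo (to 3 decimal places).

53.284 u

Ar = Σ fᵢ·mᵢ = 0.368395 × 51.0090 + 0.095106 × 51.9422 + 0.163914 × 52.9975 + 0.120940 × 54.0037 + 0.251645 × 56.9636
= 18.79146 + 4.94001 + 8.68703 + 6.53121 + 14.33461 = 53.28432 u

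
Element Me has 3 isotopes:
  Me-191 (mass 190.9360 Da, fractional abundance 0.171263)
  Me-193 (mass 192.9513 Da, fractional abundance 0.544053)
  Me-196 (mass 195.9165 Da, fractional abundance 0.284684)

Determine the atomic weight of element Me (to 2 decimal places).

193.45 Da

Average mass = Σ (abundance × isotope mass) = 0.171263 × 190.9360 + 0.544053 × 192.9513 + 0.284684 × 195.9165
= 32.70027 + 104.97573 + 55.77429 = 193.45029 Da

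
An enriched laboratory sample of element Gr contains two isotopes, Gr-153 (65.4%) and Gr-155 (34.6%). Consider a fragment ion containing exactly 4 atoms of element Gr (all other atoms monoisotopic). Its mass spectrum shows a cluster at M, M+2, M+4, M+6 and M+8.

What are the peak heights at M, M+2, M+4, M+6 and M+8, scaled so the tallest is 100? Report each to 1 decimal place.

47.3 : 100.0 : 79.4 : 28.0 : 3.7

The 4 Gr atoms are independent, so intensities follow the terms of (0.654 + 0.346)^4.
P(M) = 0.654^4 = 0.182941
P(M+2) = 4 × 0.654^3 × 0.346^1 = 0.387141
P(M+4) = 6 × 0.654^2 × 0.346^2 = 0.307227
P(M+6) = 4 × 0.654^1 × 0.346^3 = 0.108359
P(M+8) = 0.346^4 = 0.014332
The M+2 peak is largest (0.387141); scaling to 100 gives 47.3 : 100.0 : 79.4 : 28.0 : 3.7.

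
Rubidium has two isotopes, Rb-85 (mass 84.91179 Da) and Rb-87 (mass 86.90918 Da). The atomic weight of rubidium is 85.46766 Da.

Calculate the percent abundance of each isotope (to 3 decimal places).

Let x be the fractional abundance of Rb-85; then Rb-87 has abundance 1 − x.
84.91179·x + 86.90918·(1 − x) = 85.46766
(84.91179 − 86.90918)·x = 85.46766 − 86.90918
x = -1.44152 / -1.99739 = 0.72170 → 72.170% Rb-85, 27.830% Rb-87.

Rb-85: 72.170%, Rb-87: 27.830%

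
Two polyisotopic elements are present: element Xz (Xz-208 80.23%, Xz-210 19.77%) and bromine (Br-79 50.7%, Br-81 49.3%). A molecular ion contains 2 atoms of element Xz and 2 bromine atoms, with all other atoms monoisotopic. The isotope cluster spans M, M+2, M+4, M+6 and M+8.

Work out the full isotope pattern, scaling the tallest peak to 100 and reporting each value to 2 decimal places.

Element Xz pattern (n=2): 0.64368529 : 0.31722942 : 0.03908529
Bromine pattern (n=2): 0.257049 : 0.499902 : 0.243049
Convolve the two distributions (both contribute in 2-u steps):
  M: 0.64368529×0.257049 = 0.165459
  M+2: 0.64368529×0.499902 + 0.31722942×0.257049 = 0.403323
  M+4: 0.64368529×0.243049 + 0.31722942×0.499902 + 0.03908529×0.257049 = 0.325078
  M+6: 0.31722942×0.243049 + 0.03908529×0.499902 = 0.096641
  M+8: 0.03908529×0.243049 = 0.009500
Scale to base peak (0.403323) = 100: 41.02 : 100.00 : 80.60 : 23.96 : 2.36

41.02 : 100.00 : 80.60 : 23.96 : 2.36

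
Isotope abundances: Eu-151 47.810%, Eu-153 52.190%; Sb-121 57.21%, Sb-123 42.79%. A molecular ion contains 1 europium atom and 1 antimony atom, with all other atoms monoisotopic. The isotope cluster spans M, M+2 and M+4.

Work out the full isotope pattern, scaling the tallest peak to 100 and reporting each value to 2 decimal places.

54.36 : 100.00 : 44.38

Europium pattern (n=1): 0.4781 : 0.5219
Antimony pattern (n=1): 0.5721 : 0.4279
Convolve the two distributions (both contribute in 2-u steps):
  M: 0.4781×0.5721 = 0.273521
  M+2: 0.4781×0.4279 + 0.5219×0.5721 = 0.503158
  M+4: 0.5219×0.4279 = 0.223321
Scale to base peak (0.503158) = 100: 54.36 : 100.00 : 44.38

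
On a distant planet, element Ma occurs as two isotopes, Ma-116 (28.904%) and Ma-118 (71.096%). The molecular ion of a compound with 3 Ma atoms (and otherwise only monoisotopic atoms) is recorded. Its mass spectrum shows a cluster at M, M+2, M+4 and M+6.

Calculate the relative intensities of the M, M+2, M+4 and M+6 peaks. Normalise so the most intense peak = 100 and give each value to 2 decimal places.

5.51 : 40.65 : 100.00 : 81.99

The 3 Ma atoms are independent, so intensities follow the terms of (0.28904 + 0.71096)^3.
P(M) = 0.28904^3 = 0.024148
P(M+2) = 3 × 0.28904^2 × 0.71096^1 = 0.178190
P(M+4) = 3 × 0.28904^1 × 0.71096^2 = 0.438298
P(M+6) = 0.71096^3 = 0.359365
The M+4 peak is largest (0.438298); scaling to 100 gives 5.51 : 40.65 : 100.00 : 81.99.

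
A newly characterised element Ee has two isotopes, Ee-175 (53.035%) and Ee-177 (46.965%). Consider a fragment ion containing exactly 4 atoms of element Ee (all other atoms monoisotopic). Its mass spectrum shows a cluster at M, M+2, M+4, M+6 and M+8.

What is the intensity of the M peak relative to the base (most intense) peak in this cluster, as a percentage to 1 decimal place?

Binomial terms of (0.53035 + 0.46965)^4: M 0.0791, M+2 0.2802, M+4 0.3722, M+6 0.2198, M+8 0.0487 → M+4 is the base peak.
P(M+4) = C(4,2) × 0.53035^2 × 0.46965^2 = 6 × 0.28127112 × 0.22057112 = 0.372242 (base)
P(M) = C(4,0) × 0.53035^4 × 0.46965^0 = 1 × 0.07911344 × 1.0000 = 0.079113
Relative intensity = 0.079113 / 0.372242 × 100 = 21.3

21.3%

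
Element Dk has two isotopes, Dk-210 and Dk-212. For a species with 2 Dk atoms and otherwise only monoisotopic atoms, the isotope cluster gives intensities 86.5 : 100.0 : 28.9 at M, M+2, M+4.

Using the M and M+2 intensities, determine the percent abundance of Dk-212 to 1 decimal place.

If p is the fraction of Dk that is Dk-210, then I(M+2)/I(M) = [C(2,1)·p^1·(1−p)] / p^2 = 2·(1−p)/p = 100.0/86.5 = 1.1561
(1−p)/p = 1.1561/2 = 0.5780  ⇒  p = 1/(1 + 0.5780) = 0.6337
Dk-210: 63.4%, Dk-212: 36.6%.

36.6%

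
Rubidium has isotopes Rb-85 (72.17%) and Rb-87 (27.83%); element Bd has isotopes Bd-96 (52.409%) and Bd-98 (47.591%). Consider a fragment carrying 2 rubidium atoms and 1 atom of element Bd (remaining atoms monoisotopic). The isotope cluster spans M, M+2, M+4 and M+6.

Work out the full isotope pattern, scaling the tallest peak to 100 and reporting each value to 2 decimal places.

Rubidium pattern (n=2): 0.52085089 : 0.40169822 : 0.07745089
Element Bd pattern (n=1): 0.52409 : 0.47591
Convolve the two distributions (both contribute in 2-u steps):
  M: 0.52085089×0.52409 = 0.272973
  M+2: 0.52085089×0.47591 + 0.40169822×0.52409 = 0.458404
  M+4: 0.40169822×0.47591 + 0.07745089×0.52409 = 0.231763
  M+6: 0.07745089×0.47591 = 0.036860
Scale to base peak (0.458404) = 100: 59.55 : 100.00 : 50.56 : 8.04

59.55 : 100.00 : 50.56 : 8.04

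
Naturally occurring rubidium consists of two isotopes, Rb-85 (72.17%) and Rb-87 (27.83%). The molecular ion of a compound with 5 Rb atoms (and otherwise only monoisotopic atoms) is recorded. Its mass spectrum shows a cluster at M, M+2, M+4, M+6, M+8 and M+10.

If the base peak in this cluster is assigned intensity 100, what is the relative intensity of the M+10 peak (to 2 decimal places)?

0.44

(0.7217 + 0.2783)^5 gives M 0.1958, M+2 0.3775, M+4 0.2911, M+6 0.1123, M+8 0.0216, M+10 0.0017; the largest is M+2.
P(M+2) = C(5,1) × 0.7217^4 × 0.2783^1 = 5 × 0.27128565 × 0.2783 = 0.377494 (base)
P(M+10) = C(5,5) × 0.7217^0 × 0.2783^5 = 1 × 1.0000 × 0.00166942 = 0.001669
Relative intensity = 0.001669 / 0.377494 × 100 = 0.44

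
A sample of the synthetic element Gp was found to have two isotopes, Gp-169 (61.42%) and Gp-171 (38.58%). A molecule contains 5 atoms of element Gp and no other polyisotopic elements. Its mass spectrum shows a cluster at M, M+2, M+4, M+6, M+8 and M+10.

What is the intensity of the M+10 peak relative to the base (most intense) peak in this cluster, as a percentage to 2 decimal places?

2.48%

Term probabilities: M 0.0874, M+2 0.2745, M+4 0.3449, M+6 0.2166, M+8 0.0680, M+10 0.0085. Base peak = M+4.
P(M+4) = C(5,2) × 0.6142^3 × 0.3858^2 = 10 × 0.23170182 × 0.14884164 = 0.344869 (base)
P(M+10) = C(5,5) × 0.6142^0 × 0.3858^5 = 1 × 1.0000 × 0.00854695 = 0.008547
Relative intensity = 0.008547 / 0.344869 × 100 = 2.48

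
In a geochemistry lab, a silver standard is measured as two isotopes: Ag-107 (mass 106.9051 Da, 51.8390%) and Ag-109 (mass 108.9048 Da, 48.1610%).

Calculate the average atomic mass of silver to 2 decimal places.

Ar = Σ fᵢ·mᵢ = 0.518390 × 106.9051 + 0.481610 × 108.9048
= 55.41853 + 52.44964 = 107.86817 Da

107.87 Da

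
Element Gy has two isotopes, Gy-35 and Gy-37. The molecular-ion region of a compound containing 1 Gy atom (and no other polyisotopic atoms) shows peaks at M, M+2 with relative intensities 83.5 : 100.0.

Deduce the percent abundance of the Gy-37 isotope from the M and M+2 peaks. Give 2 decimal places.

Write p for the Gy-35 fraction. I(M+2)/I(M) = [C(1,1)·p^0·(1−p)] / p^1 = 1·(1−p)/p = 100.0/83.5 = 1.1976
(1−p)/p = 1.1976/1 = 1.1976  ⇒  p = 1/(1 + 1.1976) = 0.4550
Gy-35: 45.50%, Gy-37: 54.50%.

54.50%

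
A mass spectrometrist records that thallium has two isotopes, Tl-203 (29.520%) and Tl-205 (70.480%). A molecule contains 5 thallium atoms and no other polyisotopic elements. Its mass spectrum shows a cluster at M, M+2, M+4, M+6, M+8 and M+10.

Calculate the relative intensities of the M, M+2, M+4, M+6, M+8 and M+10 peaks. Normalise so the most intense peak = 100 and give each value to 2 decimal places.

Expanding (0.29520 + 0.70480)^5:
P(M) = 0.29520^5 = 0.002242
P(M+2) = 5 × 0.29520^4 × 0.70480^1 = 0.026761
P(M+4) = 10 × 0.29520^3 × 0.70480^2 = 0.127785
P(M+6) = 10 × 0.29520^2 × 0.70480^3 = 0.305092
P(M+8) = 5 × 0.29520^1 × 0.70480^4 = 0.364208
P(M+10) = 0.70480^5 = 0.173912
The M+8 peak is largest (0.364208); scaling to 100 gives 0.62 : 7.35 : 35.09 : 83.77 : 100.00 : 47.75.

0.62 : 7.35 : 35.09 : 83.77 : 100.00 : 47.75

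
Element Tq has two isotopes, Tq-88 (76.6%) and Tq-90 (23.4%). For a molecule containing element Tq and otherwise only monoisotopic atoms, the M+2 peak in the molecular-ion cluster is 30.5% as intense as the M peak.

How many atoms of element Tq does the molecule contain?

1

The M+2/M ratio from n Tq atoms is n · q/p = n · 0.234/0.766.
n = 0.305 × 0.766/0.234 = 1.00 ≈ 1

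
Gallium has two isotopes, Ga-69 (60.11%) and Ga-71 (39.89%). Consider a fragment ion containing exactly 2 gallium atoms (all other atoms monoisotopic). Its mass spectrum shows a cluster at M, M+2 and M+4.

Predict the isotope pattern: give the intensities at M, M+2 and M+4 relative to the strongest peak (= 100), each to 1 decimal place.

The 2 Ga atoms are independent, so intensities follow the terms of (0.6011 + 0.3989)^2.
P(M) = 0.6011^2 = 0.361321
P(M+2) = 2 × 0.6011^1 × 0.3989^1 = 0.479558
P(M+4) = 0.3989^2 = 0.159121
The M+2 peak is largest (0.479558); scaling to 100 gives 75.3 : 100.0 : 33.2.

75.3 : 100.0 : 33.2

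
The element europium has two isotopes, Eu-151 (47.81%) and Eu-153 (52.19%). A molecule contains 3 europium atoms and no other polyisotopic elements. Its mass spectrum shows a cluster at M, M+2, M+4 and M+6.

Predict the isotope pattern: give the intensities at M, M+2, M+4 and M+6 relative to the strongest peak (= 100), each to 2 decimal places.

27.97 : 91.61 : 100.00 : 36.39

Expanding (0.4781 + 0.5219)^3:
P(M) = 0.4781^3 = 0.109284
P(M+2) = 3 × 0.4781^2 × 0.5219^1 = 0.357887
P(M+4) = 3 × 0.4781^1 × 0.5219^2 = 0.390674
P(M+6) = 0.5219^3 = 0.142155
The M+4 peak is largest (0.390674); scaling to 100 gives 27.97 : 91.61 : 100.00 : 36.39.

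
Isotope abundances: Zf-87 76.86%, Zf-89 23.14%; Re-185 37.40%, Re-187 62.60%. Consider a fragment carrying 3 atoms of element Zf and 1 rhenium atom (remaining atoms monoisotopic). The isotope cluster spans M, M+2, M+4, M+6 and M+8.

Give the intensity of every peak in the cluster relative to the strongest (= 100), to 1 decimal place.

Element Zf pattern (n=3): 0.45404734 : 0.41009585 : 0.12346627 : 0.01239054
Rhenium pattern (n=1): 0.3740 : 0.6260
Convolve the two distributions (both contribute in 2-u steps):
  M: 0.45404734×0.3740 = 0.169814
  M+2: 0.45404734×0.6260 + 0.41009585×0.3740 = 0.437609
  M+4: 0.41009585×0.6260 + 0.12346627×0.3740 = 0.302896
  M+6: 0.12346627×0.6260 + 0.01239054×0.3740 = 0.081924
  M+8: 0.01239054×0.6260 = 0.007756
Scale to base peak (0.437609) = 100: 38.8 : 100.0 : 69.2 : 18.7 : 1.8

38.8 : 100.0 : 69.2 : 18.7 : 1.8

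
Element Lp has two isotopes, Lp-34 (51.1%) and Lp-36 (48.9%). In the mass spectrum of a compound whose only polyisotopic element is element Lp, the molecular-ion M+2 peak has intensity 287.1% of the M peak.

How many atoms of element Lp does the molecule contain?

3

The M+2/M ratio from n Lp atoms is n · q/p = n · 0.489/0.511.
n = 2.871 × 0.511/0.489 = 3.00 ≈ 3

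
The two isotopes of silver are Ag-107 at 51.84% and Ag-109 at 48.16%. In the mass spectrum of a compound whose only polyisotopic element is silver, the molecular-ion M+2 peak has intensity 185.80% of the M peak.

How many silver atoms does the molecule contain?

2

The M+2/M ratio from n Ag atoms is n · q/p = n · 0.4816/0.5184.
n = 1.8580 × 0.5184/0.4816 = 2.00 ≈ 2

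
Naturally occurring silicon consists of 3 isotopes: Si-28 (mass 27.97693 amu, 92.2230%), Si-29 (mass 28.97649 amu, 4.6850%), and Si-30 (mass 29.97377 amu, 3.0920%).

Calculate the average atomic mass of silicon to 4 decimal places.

Ar = Σ fᵢ·mᵢ = 0.922230 × 27.97693 + 0.046850 × 28.97649 + 0.030920 × 29.97377
= 25.801164 + 1.357549 + 0.926789 = 28.085502 amu

28.0855 amu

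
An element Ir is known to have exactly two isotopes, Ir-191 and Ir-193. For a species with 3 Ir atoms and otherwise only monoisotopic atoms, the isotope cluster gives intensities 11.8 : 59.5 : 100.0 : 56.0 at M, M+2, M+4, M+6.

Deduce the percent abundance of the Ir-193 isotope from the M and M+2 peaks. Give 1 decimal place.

If p is the fraction of Ir that is Ir-191, then I(M+2)/I(M) = [C(3,1)·p^2·(1−p)] / p^3 = 3·(1−p)/p = 59.5/11.8 = 5.0424
(1−p)/p = 5.0424/3 = 1.6808  ⇒  p = 1/(1 + 1.6808) = 0.3730
Ir-191: 37.3%, Ir-193: 62.7%.

62.7%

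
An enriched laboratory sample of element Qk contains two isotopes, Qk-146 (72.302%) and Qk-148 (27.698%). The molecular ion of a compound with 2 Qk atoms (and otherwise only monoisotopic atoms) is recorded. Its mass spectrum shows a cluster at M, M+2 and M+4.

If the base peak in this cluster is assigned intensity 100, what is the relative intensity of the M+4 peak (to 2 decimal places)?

14.68

Term probabilities: M 0.5228, M+2 0.4005, M+4 0.0767. Base peak = M.
P(M) = C(2,0) × 0.72302^2 × 0.27698^0 = 1 × 0.52275792 × 1.0000 = 0.522758 (base)
P(M+4) = C(2,2) × 0.72302^0 × 0.27698^2 = 1 × 1.0000 × 0.07671792 = 0.076718
Relative intensity = 0.076718 / 0.522758 × 100 = 14.68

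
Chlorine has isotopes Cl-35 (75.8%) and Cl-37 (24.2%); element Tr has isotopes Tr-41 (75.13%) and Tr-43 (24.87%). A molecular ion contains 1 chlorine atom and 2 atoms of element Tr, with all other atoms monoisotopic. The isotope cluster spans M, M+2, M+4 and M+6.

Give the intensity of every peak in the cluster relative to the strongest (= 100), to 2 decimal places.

100.00 : 98.13 : 32.09 : 3.50

Chlorine pattern (n=1): 0.7580 : 0.2420
Element Tr pattern (n=2): 0.56445169 : 0.37369662 : 0.06185169
Convolve the two distributions (both contribute in 2-u steps):
  M: 0.7580×0.56445169 = 0.427854
  M+2: 0.7580×0.37369662 + 0.2420×0.56445169 = 0.419859
  M+4: 0.7580×0.06185169 + 0.2420×0.37369662 = 0.137318
  M+6: 0.2420×0.06185169 = 0.014968
Scale to base peak (0.427854) = 100: 100.00 : 98.13 : 32.09 : 3.50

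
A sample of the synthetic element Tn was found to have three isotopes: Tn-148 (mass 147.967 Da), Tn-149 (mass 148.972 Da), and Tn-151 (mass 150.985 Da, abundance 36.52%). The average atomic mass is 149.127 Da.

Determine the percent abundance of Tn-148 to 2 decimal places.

Let x and y be the fractions of Tn-148 and Tn-149. Then x + y = 1 − 0.3652 = 0.6348 and 147.967x + 148.972y = 149.127 − 0.3652×150.985 = 93.987278.
Substituting: 147.967x + 148.972(0.6348 − x) = 93.987278
(147.967 − 148.972)x = -0.5801476  ⇒  x = 0.57726, y = 0.05754
Tn-148: 57.73%, Tn-149: 5.75%.

57.73%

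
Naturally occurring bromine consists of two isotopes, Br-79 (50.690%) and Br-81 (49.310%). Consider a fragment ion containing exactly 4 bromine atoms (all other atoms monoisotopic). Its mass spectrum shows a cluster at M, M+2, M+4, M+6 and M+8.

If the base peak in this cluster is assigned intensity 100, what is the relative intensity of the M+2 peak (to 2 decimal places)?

Term probabilities: M 0.0660, M+2 0.2569, M+4 0.3749, M+6 0.2431, M+8 0.0591. Base peak = M+4.
P(M+4) = C(4,2) × 0.50690^2 × 0.49310^2 = 6 × 0.25694761 × 0.24314761 = 0.374857 (base)
P(M+2) = C(4,1) × 0.50690^3 × 0.49310^1 = 4 × 0.13024674 × 0.4931 = 0.256899
Relative intensity = 0.256899 / 0.374857 × 100 = 68.53

68.53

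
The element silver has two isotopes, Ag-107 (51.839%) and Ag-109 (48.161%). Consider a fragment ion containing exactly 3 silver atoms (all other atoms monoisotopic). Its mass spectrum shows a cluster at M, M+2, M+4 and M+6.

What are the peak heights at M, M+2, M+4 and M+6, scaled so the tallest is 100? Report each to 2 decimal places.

35.88 : 100.00 : 92.90 : 28.77

Each Ag atom is independently Ag-107 (p = 0.51839) or Ag-109 (q = 0.48161); the cluster is the binomial expansion (p + q)^3.
P(M) = 0.51839^3 = 0.139306
P(M+2) = 3 × 0.51839^2 × 0.48161^1 = 0.388267
P(M+4) = 3 × 0.51839^1 × 0.48161^2 = 0.360719
P(M+6) = 0.48161^3 = 0.111709
The M+2 peak is largest (0.388267); scaling to 100 gives 35.88 : 100.00 : 92.90 : 28.77.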